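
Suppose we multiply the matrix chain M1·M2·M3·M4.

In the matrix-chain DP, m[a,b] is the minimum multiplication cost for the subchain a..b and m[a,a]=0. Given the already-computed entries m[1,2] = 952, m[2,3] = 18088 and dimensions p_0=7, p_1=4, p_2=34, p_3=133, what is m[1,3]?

21812

m[1,3] = min over k∈[1,2] of m[1,k]+m[k+1,3]+p_{0}·p_k·p_{3}.
k=1: 0 + 18088 + 7·4·133 = 21812; k=2: 952 + 0 + 7·34·133 = 32606.
Minimum: 21812 at k=1.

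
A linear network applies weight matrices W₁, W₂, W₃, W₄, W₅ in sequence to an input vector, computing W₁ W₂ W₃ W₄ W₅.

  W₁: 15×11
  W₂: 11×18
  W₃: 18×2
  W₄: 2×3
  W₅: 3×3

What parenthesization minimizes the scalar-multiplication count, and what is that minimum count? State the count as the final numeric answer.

834

Adjacent pairs: W₁W₂ = 15·11·18 = 2970; W₂W₃ = 11·18·2 = 396; W₃W₄ = 18·2·3 = 108; W₄W₅ = 2·3·3 = 18.
Length 3: W₁..W₃: k=1: 0+396+15·11·2=726; k=2: 2970+0+15·18·2=3510 → min 726 | W₂..W₄: k=2: 0+108+11·18·3=702; k=3: 396+0+11·2·3=462 → min 462 | W₃..W₅: k=3: 0+18+18·2·3=126; k=4: 108+0+18·3·3=270 → min 126.
Length 4: W₁..W₄: k=1: 0+462+15·11·3=957; k=2: 2970+108+15·18·3=3888; k=3: 726+0+15·2·3=816 → min 816 | W₂..W₅: k=2: 0+126+11·18·3=720; k=3: 396+18+11·2·3=480; k=4: 462+0+11·3·3=561 → min 480.
Length 5: W₁..W₅: k=1: 0+480+15·11·3=975; k=2: 2970+126+15·18·3=3906; k=3: 726+18+15·2·3=834; k=4: 816+0+15·3·3=951 → min 834.
Optimal parenthesization: ((W₁ (W₂ W₃)) (W₄ W₅)) with cost 834.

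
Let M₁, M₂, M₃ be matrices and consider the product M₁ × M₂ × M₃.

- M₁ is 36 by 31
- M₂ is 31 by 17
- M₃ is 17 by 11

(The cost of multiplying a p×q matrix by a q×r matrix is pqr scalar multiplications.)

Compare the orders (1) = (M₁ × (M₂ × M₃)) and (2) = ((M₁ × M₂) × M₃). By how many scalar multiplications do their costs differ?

Order (1) = (M₁ × (M₂ × M₃)): (M₂ × M₃): 31×17 by 17×11 → 31×11, cost 31·17·11 = 5797; (M₁ × (M₂ × M₃)): 36×31 by 31×11 → 36×11, cost 36·31·11 = 12276; cumulative 18073. Total 18073.
Order (2) = ((M₁ × M₂) × M₃): (M₁ × M₂): 36×31 by 31×17 → 36×17, cost 36·31·17 = 18972; ((M₁ × M₂) × M₃): 36×17 by 17×11 → 36×11, cost 36·17·11 = 6732; cumulative 25704. Total 25704.
Difference: |18073 − 25704| = 7631.

7631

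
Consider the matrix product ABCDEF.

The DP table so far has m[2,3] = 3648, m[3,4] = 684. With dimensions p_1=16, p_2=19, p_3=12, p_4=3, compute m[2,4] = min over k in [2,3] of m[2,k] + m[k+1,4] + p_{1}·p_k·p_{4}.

m[2,4] = min over k∈[2,3] of m[2,k]+m[k+1,4]+p_{1}·p_k·p_{4}.
k=2: 0 + 684 + 16·19·3 = 1596; k=3: 3648 + 0 + 16·12·3 = 4224.
Minimum: 1596 at k=2.

1596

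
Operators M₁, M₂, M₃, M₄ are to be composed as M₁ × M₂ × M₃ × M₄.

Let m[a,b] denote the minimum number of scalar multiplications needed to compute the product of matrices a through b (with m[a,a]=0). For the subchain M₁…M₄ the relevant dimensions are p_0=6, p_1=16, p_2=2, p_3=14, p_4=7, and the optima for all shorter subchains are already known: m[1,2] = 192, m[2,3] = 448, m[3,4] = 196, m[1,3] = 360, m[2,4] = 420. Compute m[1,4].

472

m[1,4] = min over k∈[1,3] of m[1,k]+m[k+1,4]+p_{0}·p_k·p_{4}.
k=1: 0 + 420 + 6·16·7 = 1092; k=2: 192 + 196 + 6·2·7 = 472; k=3: 360 + 0 + 6·14·7 = 948.
Minimum: 472 at k=2.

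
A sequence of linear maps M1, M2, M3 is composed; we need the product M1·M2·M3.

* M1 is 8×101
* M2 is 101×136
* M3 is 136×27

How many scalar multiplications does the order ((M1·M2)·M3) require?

(M1·M2): 8×101 by 101×136 → 8×136, cost 8·101·136 = 109888
((M1·M2)·M3): 8×136 by 136×27 → 8×27, cost 8·136·27 = 29376; cumulative 139264
Total: 139264 scalar multiplications.

139264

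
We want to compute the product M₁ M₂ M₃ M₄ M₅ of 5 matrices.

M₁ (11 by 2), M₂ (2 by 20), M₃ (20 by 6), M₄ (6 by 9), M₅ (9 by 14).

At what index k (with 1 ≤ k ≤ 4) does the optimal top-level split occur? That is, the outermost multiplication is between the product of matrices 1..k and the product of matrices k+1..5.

1

Adjacent pairs: M₁M₂ = 11·2·20 = 440; M₂M₃ = 2·20·6 = 240; M₃M₄ = 20·6·9 = 1080; M₄M₅ = 6·9·14 = 756.
Length 3: M₁..M₃: k=1: 0+240+11·2·6=372; k=2: 440+0+11·20·6=1760 → min 372 | M₂..M₄: k=2: 0+1080+2·20·9=1440; k=3: 240+0+2·6·9=348 → min 348 | M₃..M₅: k=3: 0+756+20·6·14=2436; k=4: 1080+0+20·9·14=3600 → min 2436.
Length 4: M₁..M₄: k=1: 0+348+11·2·9=546; k=2: 440+1080+11·20·9=3500; k=3: 372+0+11·6·9=966 → min 546 | M₂..M₅: k=2: 0+2436+2·20·14=2996; k=3: 240+756+2·6·14=1164; k=4: 348+0+2·9·14=600 → min 600.
Top-level splits: k=1: (M₁..M₁)·(M₂..M₅) → 0+600+11·2·14 = 908; k=2: (M₁..M₂)·(M₃..M₅) → 440+2436+11·20·14 = 5956; k=3: (M₁..M₃)·(M₄..M₅) → 372+756+11·6·14 = 2052; k=4: (M₁..M₄)·(M₅..M₅) → 546+0+11·9·14 = 1932.
Best split is after M₁, i.e. k = 1.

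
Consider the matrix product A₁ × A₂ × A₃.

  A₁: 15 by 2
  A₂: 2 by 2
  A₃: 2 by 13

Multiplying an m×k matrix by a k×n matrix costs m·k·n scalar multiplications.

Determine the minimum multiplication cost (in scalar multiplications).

442

Order (A₁ × (A₂ × A₃)): (A₂ × A₃): 2×2 by 2×13 → 2×13, cost 2·2·13 = 52; (A₁ × (A₂ × A₃)): 15×2 by 2×13 → 15×13, cost 15·2·13 = 390; cumulative 442. Total 442.
Order ((A₁ × A₂) × A₃): (A₁ × A₂): 15×2 by 2×2 → 15×2, cost 15·2·2 = 60; ((A₁ × A₂) × A₃): 15×2 by 2×13 → 15×13, cost 15·2·13 = 390; cumulative 450. Total 450.
Minimum: 442.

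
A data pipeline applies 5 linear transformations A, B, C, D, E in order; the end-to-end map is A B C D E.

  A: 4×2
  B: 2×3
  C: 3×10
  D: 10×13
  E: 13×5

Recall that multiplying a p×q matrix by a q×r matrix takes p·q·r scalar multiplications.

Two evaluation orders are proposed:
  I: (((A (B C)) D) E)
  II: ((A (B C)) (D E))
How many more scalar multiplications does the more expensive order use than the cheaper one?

Order I = (((A (B C)) D) E): (B C): 2×3 by 3×10 → 2×10, cost 2·3·10 = 60; (A (B C)): 4×2 by 2×10 → 4×10, cost 4·2·10 = 80; cumulative 140; ((A (B C)) D): 4×10 by 10×13 → 4×13, cost 4·10·13 = 520; cumulative 660; (((A (B C)) D) E): 4×13 by 13×5 → 4×5, cost 4·13·5 = 260; cumulative 920. Total 920.
Order II = ((A (B C)) (D E)): (B C): 2×3 by 3×10 → 2×10, cost 2·3·10 = 60; (A (B C)): 4×2 by 2×10 → 4×10, cost 4·2·10 = 80; cumulative 140; (D E): 10×13 by 13×5 → 10×5, cost 10·13·5 = 650; ((A (B C)) (D E)): 4×10 by 10×5 → 4×5, cost 4·10·5 = 200; cumulative 990. Total 990.
Difference: |920 − 990| = 70.

70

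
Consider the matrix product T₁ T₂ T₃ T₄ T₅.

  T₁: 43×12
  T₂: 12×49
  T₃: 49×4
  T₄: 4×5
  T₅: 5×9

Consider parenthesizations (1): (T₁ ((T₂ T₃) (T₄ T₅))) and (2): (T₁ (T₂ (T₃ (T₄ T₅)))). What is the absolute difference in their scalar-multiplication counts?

Order (1) = (T₁ ((T₂ T₃) (T₄ T₅))): (T₂ T₃): 12×49 by 49×4 → 12×4, cost 12·49·4 = 2352; (T₄ T₅): 4×5 by 5×9 → 4×9, cost 4·5·9 = 180; ((T₂ T₃) (T₄ T₅)): 12×4 by 4×9 → 12×9, cost 12·4·9 = 432; cumulative 2964; (T₁ ((T₂ T₃) (T₄ T₅))): 43×12 by 12×9 → 43×9, cost 43·12·9 = 4644; cumulative 7608. Total 7608.
Order (2) = (T₁ (T₂ (T₃ (T₄ T₅)))): (T₄ T₅): 4×5 by 5×9 → 4×9, cost 4·5·9 = 180; (T₃ (T₄ T₅)): 49×4 by 4×9 → 49×9, cost 49·4·9 = 1764; cumulative 1944; (T₂ (T₃ (T₄ T₅))): 12×49 by 49×9 → 12×9, cost 12·49·9 = 5292; cumulative 7236; (T₁ (T₂ (T₃ (T₄ T₅)))): 43×12 by 12×9 → 43×9, cost 43·12·9 = 4644; cumulative 11880. Total 11880.
Difference: |7608 − 11880| = 4272.

4272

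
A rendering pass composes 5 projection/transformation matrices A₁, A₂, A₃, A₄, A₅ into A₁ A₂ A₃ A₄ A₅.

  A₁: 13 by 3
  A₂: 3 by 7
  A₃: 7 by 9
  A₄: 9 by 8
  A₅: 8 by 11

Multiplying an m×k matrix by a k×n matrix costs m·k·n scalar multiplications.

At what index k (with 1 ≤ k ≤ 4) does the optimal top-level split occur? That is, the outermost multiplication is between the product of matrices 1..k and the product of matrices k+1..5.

1

Adjacent pairs: A₁A₂ = 13·3·7 = 273; A₂A₃ = 3·7·9 = 189; A₃A₄ = 7·9·8 = 504; A₄A₅ = 9·8·11 = 792.
Length 3: A₁..A₃: k=1: 0+189+13·3·9=540; k=2: 273+0+13·7·9=1092 → min 540 | A₂..A₄: k=2: 0+504+3·7·8=672; k=3: 189+0+3·9·8=405 → min 405 | A₃..A₅: k=3: 0+792+7·9·11=1485; k=4: 504+0+7·8·11=1120 → min 1120.
Length 4: A₁..A₄: k=1: 0+405+13·3·8=717; k=2: 273+504+13·7·8=1505; k=3: 540+0+13·9·8=1476 → min 717 | A₂..A₅: k=2: 0+1120+3·7·11=1351; k=3: 189+792+3·9·11=1278; k=4: 405+0+3·8·11=669 → min 669.
Top-level splits: k=1: (A₁..A₁)·(A₂..A₅) → 0+669+13·3·11 = 1098; k=2: (A₁..A₂)·(A₃..A₅) → 273+1120+13·7·11 = 2394; k=3: (A₁..A₃)·(A₄..A₅) → 540+792+13·9·11 = 2619; k=4: (A₁..A₄)·(A₅..A₅) → 717+0+13·8·11 = 1861.
Best split is after A₁, i.e. k = 1.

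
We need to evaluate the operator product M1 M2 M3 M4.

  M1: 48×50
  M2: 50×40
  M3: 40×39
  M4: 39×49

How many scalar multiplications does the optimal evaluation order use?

Adjacent pairs: M1M2 = 48·50·40 = 96000; M2M3 = 50·40·39 = 78000; M3M4 = 40·39·49 = 76440.
Length 3: M1..M3: k=1: 0+78000+48·50·39=171600; k=2: 96000+0+48·40·39=170880 → min 170880 | M2..M4: k=2: 0+76440+50·40·49=174440; k=3: 78000+0+50·39·49=173550 → min 173550.
Length 4: M1..M4: k=1: 0+173550+48·50·49=291150; k=2: 96000+76440+48·40·49=266520; k=3: 170880+0+48·39·49=262608 → min 262608.
Optimal order: (((M1 M2) M3) M4) with cost 262608.

262608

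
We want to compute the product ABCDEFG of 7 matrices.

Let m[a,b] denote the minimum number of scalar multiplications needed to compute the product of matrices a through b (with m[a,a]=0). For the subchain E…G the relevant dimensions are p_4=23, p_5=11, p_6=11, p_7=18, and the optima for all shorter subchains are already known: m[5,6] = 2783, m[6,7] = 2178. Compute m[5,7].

m[5,7] = min over k∈[5,6] of m[5,k]+m[k+1,7]+p_{4}·p_k·p_{7}.
k=5: 0 + 2178 + 23·11·18 = 6732; k=6: 2783 + 0 + 23·11·18 = 7337.
Minimum: 6732 at k=5.

6732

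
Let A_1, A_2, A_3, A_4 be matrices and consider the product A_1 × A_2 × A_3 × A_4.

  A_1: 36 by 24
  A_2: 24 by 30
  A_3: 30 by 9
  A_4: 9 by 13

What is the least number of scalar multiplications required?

Adjacent pairs: A_1A_2 = 36·24·30 = 25920; A_2A_3 = 24·30·9 = 6480; A_3A_4 = 30·9·13 = 3510.
Length 3: A_1..A_3: k=1: 0+6480+36·24·9=14256; k=2: 25920+0+36·30·9=35640 → min 14256 | A_2..A_4: k=2: 0+3510+24·30·13=12870; k=3: 6480+0+24·9·13=9288 → min 9288.
Length 4: A_1..A_4: k=1: 0+9288+36·24·13=20520; k=2: 25920+3510+36·30·13=43470; k=3: 14256+0+36·9·13=18468 → min 18468.
Optimal order: ((A_1 × (A_2 × A_3)) × A_4) with cost 18468.

18468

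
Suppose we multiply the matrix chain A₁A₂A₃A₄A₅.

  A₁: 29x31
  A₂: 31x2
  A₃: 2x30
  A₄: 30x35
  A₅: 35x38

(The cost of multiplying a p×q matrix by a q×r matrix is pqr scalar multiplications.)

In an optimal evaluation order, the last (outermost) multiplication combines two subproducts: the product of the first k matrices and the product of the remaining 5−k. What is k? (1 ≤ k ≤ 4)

2

Adjacent pairs: A₁A₂ = 29·31·2 = 1798; A₂A₃ = 31·2·30 = 1860; A₃A₄ = 2·30·35 = 2100; A₄A₅ = 30·35·38 = 39900.
Length 3: A₁..A₃: k=1: 0+1860+29·31·30=28830; k=2: 1798+0+29·2·30=3538 → min 3538 | A₂..A₄: k=2: 0+2100+31·2·35=4270; k=3: 1860+0+31·30·35=34410 → min 4270 | A₃..A₅: k=3: 0+39900+2·30·38=42180; k=4: 2100+0+2·35·38=4760 → min 4760.
Length 4: A₁..A₄: k=1: 0+4270+29·31·35=35735; k=2: 1798+2100+29·2·35=5928; k=3: 3538+0+29·30·35=33988 → min 5928 | A₂..A₅: k=2: 0+4760+31·2·38=7116; k=3: 1860+39900+31·30·38=77100; k=4: 4270+0+31·35·38=45500 → min 7116.
Top-level splits: k=1: (A₁..A₁)·(A₂..A₅) → 0+7116+29·31·38 = 41278; k=2: (A₁..A₂)·(A₃..A₅) → 1798+4760+29·2·38 = 8762; k=3: (A₁..A₃)·(A₄..A₅) → 3538+39900+29·30·38 = 76498; k=4: (A₁..A₄)·(A₅..A₅) → 5928+0+29·35·38 = 44498.
Best split is after A₂, i.e. k = 2.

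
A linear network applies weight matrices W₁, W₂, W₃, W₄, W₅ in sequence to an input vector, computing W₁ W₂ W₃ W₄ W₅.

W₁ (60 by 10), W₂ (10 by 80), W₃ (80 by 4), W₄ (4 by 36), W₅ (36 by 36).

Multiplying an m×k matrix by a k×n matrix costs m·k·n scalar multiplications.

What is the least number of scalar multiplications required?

Adjacent pairs: W₁W₂ = 60·10·80 = 48000; W₂W₃ = 10·80·4 = 3200; W₃W₄ = 80·4·36 = 11520; W₄W₅ = 4·36·36 = 5184.
Length 3: W₁..W₃: k=1: 0+3200+60·10·4=5600; k=2: 48000+0+60·80·4=67200 → min 5600 | W₂..W₄: k=2: 0+11520+10·80·36=40320; k=3: 3200+0+10·4·36=4640 → min 4640 | W₃..W₅: k=3: 0+5184+80·4·36=16704; k=4: 11520+0+80·36·36=115200 → min 16704.
Length 4: W₁..W₄: k=1: 0+4640+60·10·36=26240; k=2: 48000+11520+60·80·36=232320; k=3: 5600+0+60·4·36=14240 → min 14240 | W₂..W₅: k=2: 0+16704+10·80·36=45504; k=3: 3200+5184+10·4·36=9824; k=4: 4640+0+10·36·36=17600 → min 9824.
Length 5: W₁..W₅: k=1: 0+9824+60·10·36=31424; k=2: 48000+16704+60·80·36=237504; k=3: 5600+5184+60·4·36=19424; k=4: 14240+0+60·36·36=92000 → min 19424.
Optimal order: ((W₁ (W₂ W₃)) (W₄ W₅)) with cost 19424.

19424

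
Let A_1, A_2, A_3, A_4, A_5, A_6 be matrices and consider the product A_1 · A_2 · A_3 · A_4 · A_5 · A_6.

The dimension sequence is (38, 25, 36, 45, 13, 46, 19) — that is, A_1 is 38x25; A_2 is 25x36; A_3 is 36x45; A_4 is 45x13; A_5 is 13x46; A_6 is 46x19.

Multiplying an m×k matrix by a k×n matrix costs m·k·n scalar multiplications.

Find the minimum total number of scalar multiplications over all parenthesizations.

Adjacent pairs: A_1A_2 = 38·25·36 = 34200; A_2A_3 = 25·36·45 = 40500; A_3A_4 = 36·45·13 = 21060; A_4A_5 = 45·13·46 = 26910; A_5A_6 = 13·46·19 = 11362.
Length 3: A_1..A_3: k=1: 0+40500+38·25·45=83250; k=2: 34200+0+38·36·45=95760 → min 83250 | A_2..A_4: k=2: 0+21060+25·36·13=32760; k=3: 40500+0+25·45·13=55125 → min 32760 | A_3..A_5: k=3: 0+26910+36·45·46=101430; k=4: 21060+0+36·13·46=42588 → min 42588 | A_4..A_6: k=4: 0+11362+45·13·19=22477; k=5: 26910+0+45·46·19=66240 → min 22477.
Length 4: A_1..A_4: k=1: 0+32760+38·25·13=45110; k=2: 34200+21060+38·36·13=73044; k=3: 83250+0+38·45·13=105480 → min 45110 | A_2..A_5: k=2: 0+42588+25·36·46=83988; k=3: 40500+26910+25·45·46=119160; k=4: 32760+0+25·13·46=47710 → min 47710 | A_3..A_6: k=3: 0+22477+36·45·19=53257; k=4: 21060+11362+36·13·19=41314; k=5: 42588+0+36·46·19=74052 → min 41314.
Length 5: A_1..A_5: k=1: 0+47710+38·25·46=91410; k=2: 34200+42588+38·36·46=139716; k=3: 83250+26910+38·45·46=188820; k=4: 45110+0+38·13·46=67834 → min 67834 | A_2..A_6: k=2: 0+41314+25·36·19=58414; k=3: 40500+22477+25·45·19=84352; k=4: 32760+11362+25·13·19=50297; k=5: 47710+0+25·46·19=69560 → min 50297.
Length 6: A_1..A_6: k=1: 0+50297+38·25·19=68347; k=2: 34200+41314+38·36·19=101506; k=3: 83250+22477+38·45·19=138217; k=4: 45110+11362+38·13·19=65858; k=5: 67834+0+38·46·19=101046 → min 65858.
Optimal order: ((A_1 · (A_2 · (A_3 · A_4))) · (A_5 · A_6)) with cost 65858.

65858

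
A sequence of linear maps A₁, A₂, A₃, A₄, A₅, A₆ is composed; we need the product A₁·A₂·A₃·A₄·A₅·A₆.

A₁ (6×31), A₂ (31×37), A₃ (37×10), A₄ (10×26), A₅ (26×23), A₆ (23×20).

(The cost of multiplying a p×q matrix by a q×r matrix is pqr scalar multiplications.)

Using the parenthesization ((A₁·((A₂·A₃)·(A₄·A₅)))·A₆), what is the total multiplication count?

(A₂·A₃): 31×37 by 37×10 → 31×10, cost 31·37·10 = 11470
(A₄·A₅): 10×26 by 26×23 → 10×23, cost 10·26·23 = 5980
((A₂·A₃)·(A₄·A₅)): 31×10 by 10×23 → 31×23, cost 31·10·23 = 7130; cumulative 24580
(A₁·((A₂·A₃)·(A₄·A₅))): 6×31 by 31×23 → 6×23, cost 6·31·23 = 4278; cumulative 28858
((A₁·((A₂·A₃)·(A₄·A₅)))·A₆): 6×23 by 23×20 → 6×20, cost 6·23·20 = 2760; cumulative 31618
Total: 31618 scalar multiplications.

31618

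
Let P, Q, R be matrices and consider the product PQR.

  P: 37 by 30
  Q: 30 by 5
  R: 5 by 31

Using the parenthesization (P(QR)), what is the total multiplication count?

39060

(QR): 30×5 by 5×31 → 30×31, cost 30·5·31 = 4650
(P(QR)): 37×30 by 30×31 → 37×31, cost 37·30·31 = 34410; cumulative 39060
Total: 39060 scalar multiplications.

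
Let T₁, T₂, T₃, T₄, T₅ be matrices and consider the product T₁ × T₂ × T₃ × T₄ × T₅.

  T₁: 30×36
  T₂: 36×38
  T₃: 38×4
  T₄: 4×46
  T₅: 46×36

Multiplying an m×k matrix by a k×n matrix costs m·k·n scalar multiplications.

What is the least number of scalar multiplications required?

20736

Adjacent pairs: T₁T₂ = 30·36·38 = 41040; T₂T₃ = 36·38·4 = 5472; T₃T₄ = 38·4·46 = 6992; T₄T₅ = 4·46·36 = 6624.
Length 3: T₁..T₃: k=1: 0+5472+30·36·4=9792; k=2: 41040+0+30·38·4=45600 → min 9792 | T₂..T₄: k=2: 0+6992+36·38·46=69920; k=3: 5472+0+36·4·46=12096 → min 12096 | T₃..T₅: k=3: 0+6624+38·4·36=12096; k=4: 6992+0+38·46·36=69920 → min 12096.
Length 4: T₁..T₄: k=1: 0+12096+30·36·46=61776; k=2: 41040+6992+30·38·46=100472; k=3: 9792+0+30·4·46=15312 → min 15312 | T₂..T₅: k=2: 0+12096+36·38·36=61344; k=3: 5472+6624+36·4·36=17280; k=4: 12096+0+36·46·36=71712 → min 17280.
Length 5: T₁..T₅: k=1: 0+17280+30·36·36=56160; k=2: 41040+12096+30·38·36=94176; k=3: 9792+6624+30·4·36=20736; k=4: 15312+0+30·46·36=64992 → min 20736.
Optimal order: ((T₁ × (T₂ × T₃)) × (T₄ × T₅)) with cost 20736.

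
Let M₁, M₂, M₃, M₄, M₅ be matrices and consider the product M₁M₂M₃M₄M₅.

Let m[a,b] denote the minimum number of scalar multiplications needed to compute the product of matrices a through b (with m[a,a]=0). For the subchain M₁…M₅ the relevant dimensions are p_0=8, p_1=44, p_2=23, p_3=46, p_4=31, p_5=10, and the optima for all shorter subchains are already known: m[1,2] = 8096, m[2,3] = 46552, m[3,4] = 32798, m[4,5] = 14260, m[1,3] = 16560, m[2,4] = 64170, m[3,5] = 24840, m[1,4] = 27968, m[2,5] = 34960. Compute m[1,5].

30448

m[1,5] = min over k∈[1,4] of m[1,k]+m[k+1,5]+p_{0}·p_k·p_{5}.
k=1: 0 + 34960 + 8·44·10 = 38480; k=2: 8096 + 24840 + 8·23·10 = 34776; k=3: 16560 + 14260 + 8·46·10 = 34500; k=4: 27968 + 0 + 8·31·10 = 30448.
Minimum: 30448 at k=4.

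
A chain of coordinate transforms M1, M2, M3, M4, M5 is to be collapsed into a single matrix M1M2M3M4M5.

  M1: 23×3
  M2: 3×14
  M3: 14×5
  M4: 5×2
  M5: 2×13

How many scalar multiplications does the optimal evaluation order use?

960

Adjacent pairs: M1M2 = 23·3·14 = 966; M2M3 = 3·14·5 = 210; M3M4 = 14·5·2 = 140; M4M5 = 5·2·13 = 130.
Length 3: M1..M3: k=1: 0+210+23·3·5=555; k=2: 966+0+23·14·5=2576 → min 555 | M2..M4: k=2: 0+140+3·14·2=224; k=3: 210+0+3·5·2=240 → min 224 | M3..M5: k=3: 0+130+14·5·13=1040; k=4: 140+0+14·2·13=504 → min 504.
Length 4: M1..M4: k=1: 0+224+23·3·2=362; k=2: 966+140+23·14·2=1750; k=3: 555+0+23·5·2=785 → min 362 | M2..M5: k=2: 0+504+3·14·13=1050; k=3: 210+130+3·5·13=535; k=4: 224+0+3·2·13=302 → min 302.
Length 5: M1..M5: k=1: 0+302+23·3·13=1199; k=2: 966+504+23·14·13=5656; k=3: 555+130+23·5·13=2180; k=4: 362+0+23·2·13=960 → min 960.
Optimal order: ((M1(M2(M3M4)))M5) with cost 960.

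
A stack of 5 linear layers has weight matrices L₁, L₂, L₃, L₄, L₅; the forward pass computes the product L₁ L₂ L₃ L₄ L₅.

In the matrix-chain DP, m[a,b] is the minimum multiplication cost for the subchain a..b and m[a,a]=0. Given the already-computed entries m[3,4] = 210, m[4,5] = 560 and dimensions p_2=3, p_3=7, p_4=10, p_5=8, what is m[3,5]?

m[3,5] = min over k∈[3,4] of m[3,k]+m[k+1,5]+p_{2}·p_k·p_{5}.
k=3: 0 + 560 + 3·7·8 = 728; k=4: 210 + 0 + 3·10·8 = 450.
Minimum: 450 at k=4.

450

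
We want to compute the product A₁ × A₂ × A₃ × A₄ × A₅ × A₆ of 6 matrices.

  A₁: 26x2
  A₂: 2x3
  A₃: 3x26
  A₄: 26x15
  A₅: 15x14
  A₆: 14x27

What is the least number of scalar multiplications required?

3516

Adjacent pairs: A₁A₂ = 26·2·3 = 156; A₂A₃ = 2·3·26 = 156; A₃A₄ = 3·26·15 = 1170; A₄A₅ = 26·15·14 = 5460; A₅A₆ = 15·14·27 = 5670.
Length 3: A₁..A₃: k=1: 0+156+26·2·26=1508; k=2: 156+0+26·3·26=2184 → min 1508 | A₂..A₄: k=2: 0+1170+2·3·15=1260; k=3: 156+0+2·26·15=936 → min 936 | A₃..A₅: k=3: 0+5460+3·26·14=6552; k=4: 1170+0+3·15·14=1800 → min 1800 | A₄..A₆: k=4: 0+5670+26·15·27=16200; k=5: 5460+0+26·14·27=15288 → min 15288.
Length 4: A₁..A₄: k=1: 0+936+26·2·15=1716; k=2: 156+1170+26·3·15=2496; k=3: 1508+0+26·26·15=11648 → min 1716 | A₂..A₅: k=2: 0+1800+2·3·14=1884; k=3: 156+5460+2·26·14=6344; k=4: 936+0+2·15·14=1356 → min 1356 | A₃..A₆: k=3: 0+15288+3·26·27=17394; k=4: 1170+5670+3·15·27=8055; k=5: 1800+0+3·14·27=2934 → min 2934.
Length 5: A₁..A₅: k=1: 0+1356+26·2·14=2084; k=2: 156+1800+26·3·14=3048; k=3: 1508+5460+26·26·14=16432; k=4: 1716+0+26·15·14=7176 → min 2084 | A₂..A₆: k=2: 0+2934+2·3·27=3096; k=3: 156+15288+2·26·27=16848; k=4: 936+5670+2·15·27=7416; k=5: 1356+0+2·14·27=2112 → min 2112.
Length 6: A₁..A₆: k=1: 0+2112+26·2·27=3516; k=2: 156+2934+26·3·27=5196; k=3: 1508+15288+26·26·27=35048; k=4: 1716+5670+26·15·27=17916; k=5: 2084+0+26·14·27=11912 → min 3516.
Optimal order: (A₁ × ((((A₂ × A₃) × A₄) × A₅) × A₆)) with cost 3516.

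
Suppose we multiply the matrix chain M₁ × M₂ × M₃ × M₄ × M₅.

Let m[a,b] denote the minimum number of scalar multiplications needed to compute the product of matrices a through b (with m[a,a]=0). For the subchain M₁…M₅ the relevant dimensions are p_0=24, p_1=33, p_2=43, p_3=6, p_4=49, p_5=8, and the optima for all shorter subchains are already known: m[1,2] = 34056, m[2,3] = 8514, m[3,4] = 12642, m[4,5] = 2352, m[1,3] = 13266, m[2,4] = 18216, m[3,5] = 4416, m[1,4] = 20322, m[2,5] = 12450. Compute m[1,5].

m[1,5] = min over k∈[1,4] of m[1,k]+m[k+1,5]+p_{0}·p_k·p_{5}.
k=1: 0 + 12450 + 24·33·8 = 18786; k=2: 34056 + 4416 + 24·43·8 = 46728; k=3: 13266 + 2352 + 24·6·8 = 16770; k=4: 20322 + 0 + 24·49·8 = 29730.
Minimum: 16770 at k=3.

16770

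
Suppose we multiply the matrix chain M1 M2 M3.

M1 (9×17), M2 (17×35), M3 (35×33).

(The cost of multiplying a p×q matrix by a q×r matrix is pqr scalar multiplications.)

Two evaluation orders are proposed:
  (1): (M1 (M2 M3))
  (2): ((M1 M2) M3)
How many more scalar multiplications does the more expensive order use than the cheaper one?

8934

Order (1) = (M1 (M2 M3)): (M2 M3): 17×35 by 35×33 → 17×33, cost 17·35·33 = 19635; (M1 (M2 M3)): 9×17 by 17×33 → 9×33, cost 9·17·33 = 5049; cumulative 24684. Total 24684.
Order (2) = ((M1 M2) M3): (M1 M2): 9×17 by 17×35 → 9×35, cost 9·17·35 = 5355; ((M1 M2) M3): 9×35 by 35×33 → 9×33, cost 9·35·33 = 10395; cumulative 15750. Total 15750.
Difference: |24684 − 15750| = 8934.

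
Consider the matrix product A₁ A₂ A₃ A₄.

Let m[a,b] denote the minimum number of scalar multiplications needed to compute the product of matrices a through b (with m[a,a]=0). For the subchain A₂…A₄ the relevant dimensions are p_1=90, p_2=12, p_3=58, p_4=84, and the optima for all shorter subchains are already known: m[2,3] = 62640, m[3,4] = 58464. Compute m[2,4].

149184

m[2,4] = min over k∈[2,3] of m[2,k]+m[k+1,4]+p_{1}·p_k·p_{4}.
k=2: 0 + 58464 + 90·12·84 = 149184; k=3: 62640 + 0 + 90·58·84 = 501120.
Minimum: 149184 at k=2.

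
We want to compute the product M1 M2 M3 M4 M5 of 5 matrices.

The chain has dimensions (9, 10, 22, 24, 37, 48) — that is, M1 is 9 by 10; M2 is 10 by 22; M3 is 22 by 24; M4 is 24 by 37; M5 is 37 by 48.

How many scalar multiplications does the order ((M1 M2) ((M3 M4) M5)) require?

(M1 M2): 9×10 by 10×22 → 9×22, cost 9·10·22 = 1980
(M3 M4): 22×24 by 24×37 → 22×37, cost 22·24·37 = 19536
((M3 M4) M5): 22×37 by 37×48 → 22×48, cost 22·37·48 = 39072; cumulative 58608
((M1 M2) ((M3 M4) M5)): 9×22 by 22×48 → 9×48, cost 9·22·48 = 9504; cumulative 70092
Total: 70092 scalar multiplications.

70092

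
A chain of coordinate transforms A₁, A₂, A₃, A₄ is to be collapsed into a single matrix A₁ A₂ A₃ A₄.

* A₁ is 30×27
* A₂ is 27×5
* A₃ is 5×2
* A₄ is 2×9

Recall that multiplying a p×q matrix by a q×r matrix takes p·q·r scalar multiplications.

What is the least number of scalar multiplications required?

2430

Adjacent pairs: A₁A₂ = 30·27·5 = 4050; A₂A₃ = 27·5·2 = 270; A₃A₄ = 5·2·9 = 90.
Length 3: A₁..A₃: k=1: 0+270+30·27·2=1890; k=2: 4050+0+30·5·2=4350 → min 1890 | A₂..A₄: k=2: 0+90+27·5·9=1305; k=3: 270+0+27·2·9=756 → min 756.
Length 4: A₁..A₄: k=1: 0+756+30·27·9=8046; k=2: 4050+90+30·5·9=5490; k=3: 1890+0+30·2·9=2430 → min 2430.
Optimal order: ((A₁ (A₂ A₃)) A₄) with cost 2430.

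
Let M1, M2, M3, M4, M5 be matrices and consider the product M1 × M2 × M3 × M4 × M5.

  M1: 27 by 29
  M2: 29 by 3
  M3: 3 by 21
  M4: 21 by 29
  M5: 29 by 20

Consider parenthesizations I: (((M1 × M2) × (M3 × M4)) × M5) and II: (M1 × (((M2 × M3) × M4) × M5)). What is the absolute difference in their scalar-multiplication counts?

Order I = (((M1 × M2) × (M3 × M4)) × M5): (M1 × M2): 27×29 by 29×3 → 27×3, cost 27·29·3 = 2349; (M3 × M4): 3×21 by 21×29 → 3×29, cost 3·21·29 = 1827; ((M1 × M2) × (M3 × M4)): 27×3 by 3×29 → 27×29, cost 27·3·29 = 2349; cumulative 6525; (((M1 × M2) × (M3 × M4)) × M5): 27×29 by 29×20 → 27×20, cost 27·29·20 = 15660; cumulative 22185. Total 22185.
Order II = (M1 × (((M2 × M3) × M4) × M5)): (M2 × M3): 29×3 by 3×21 → 29×21, cost 29·3·21 = 1827; ((M2 × M3) × M4): 29×21 by 21×29 → 29×29, cost 29·21·29 = 17661; cumulative 19488; (((M2 × M3) × M4) × M5): 29×29 by 29×20 → 29×20, cost 29·29·20 = 16820; cumulative 36308; (M1 × (((M2 × M3) × M4) × M5)): 27×29 by 29×20 → 27×20, cost 27·29·20 = 15660; cumulative 51968. Total 51968.
Difference: |22185 − 51968| = 29783.

29783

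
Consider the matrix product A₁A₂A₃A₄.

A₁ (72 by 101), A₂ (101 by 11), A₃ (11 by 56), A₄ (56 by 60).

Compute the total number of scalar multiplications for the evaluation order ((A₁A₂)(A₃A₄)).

(A₁A₂): 72×101 by 101×11 → 72×11, cost 72·101·11 = 79992
(A₃A₄): 11×56 by 56×60 → 11×60, cost 11·56·60 = 36960
((A₁A₂)(A₃A₄)): 72×11 by 11×60 → 72×60, cost 72·11·60 = 47520; cumulative 164472
Total: 164472 scalar multiplications.

164472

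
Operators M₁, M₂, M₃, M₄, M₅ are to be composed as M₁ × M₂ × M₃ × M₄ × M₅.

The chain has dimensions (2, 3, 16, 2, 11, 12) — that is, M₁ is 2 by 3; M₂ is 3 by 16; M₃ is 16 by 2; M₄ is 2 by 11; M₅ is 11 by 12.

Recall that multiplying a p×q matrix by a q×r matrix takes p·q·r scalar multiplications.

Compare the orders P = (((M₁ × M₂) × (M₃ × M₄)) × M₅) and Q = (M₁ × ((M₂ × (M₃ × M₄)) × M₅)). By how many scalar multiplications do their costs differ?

Order P = (((M₁ × M₂) × (M₃ × M₄)) × M₅): (M₁ × M₂): 2×3 by 3×16 → 2×16, cost 2·3·16 = 96; (M₃ × M₄): 16×2 by 2×11 → 16×11, cost 16·2·11 = 352; ((M₁ × M₂) × (M₃ × M₄)): 2×16 by 16×11 → 2×11, cost 2·16·11 = 352; cumulative 800; (((M₁ × M₂) × (M₃ × M₄)) × M₅): 2×11 by 11×12 → 2×12, cost 2·11·12 = 264; cumulative 1064. Total 1064.
Order Q = (M₁ × ((M₂ × (M₃ × M₄)) × M₅)): (M₃ × M₄): 16×2 by 2×11 → 16×11, cost 16·2·11 = 352; (M₂ × (M₃ × M₄)): 3×16 by 16×11 → 3×11, cost 3·16·11 = 528; cumulative 880; ((M₂ × (M₃ × M₄)) × M₅): 3×11 by 11×12 → 3×12, cost 3·11·12 = 396; cumulative 1276; (M₁ × ((M₂ × (M₃ × M₄)) × M₅)): 2×3 by 3×12 → 2×12, cost 2·3·12 = 72; cumulative 1348. Total 1348.
Difference: |1064 − 1348| = 284.

284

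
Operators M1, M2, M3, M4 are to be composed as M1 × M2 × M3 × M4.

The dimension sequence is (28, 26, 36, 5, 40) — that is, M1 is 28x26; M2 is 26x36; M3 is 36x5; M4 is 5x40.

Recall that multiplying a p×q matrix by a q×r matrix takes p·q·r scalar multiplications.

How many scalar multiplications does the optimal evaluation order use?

Adjacent pairs: M1M2 = 28·26·36 = 26208; M2M3 = 26·36·5 = 4680; M3M4 = 36·5·40 = 7200.
Length 3: M1..M3: k=1: 0+4680+28·26·5=8320; k=2: 26208+0+28·36·5=31248 → min 8320 | M2..M4: k=2: 0+7200+26·36·40=44640; k=3: 4680+0+26·5·40=9880 → min 9880.
Length 4: M1..M4: k=1: 0+9880+28·26·40=39000; k=2: 26208+7200+28·36·40=73728; k=3: 8320+0+28·5·40=13920 → min 13920.
Optimal order: ((M1 × (M2 × M3)) × M4) with cost 13920.

13920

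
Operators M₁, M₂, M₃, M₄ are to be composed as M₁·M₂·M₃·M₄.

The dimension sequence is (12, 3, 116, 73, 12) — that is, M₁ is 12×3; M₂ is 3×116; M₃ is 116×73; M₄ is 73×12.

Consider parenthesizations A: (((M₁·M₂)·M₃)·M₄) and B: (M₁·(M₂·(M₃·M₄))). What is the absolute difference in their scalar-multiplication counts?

10080

Order A = (((M₁·M₂)·M₃)·M₄): (M₁·M₂): 12×3 by 3×116 → 12×116, cost 12·3·116 = 4176; ((M₁·M₂)·M₃): 12×116 by 116×73 → 12×73, cost 12·116·73 = 101616; cumulative 105792; (((M₁·M₂)·M₃)·M₄): 12×73 by 73×12 → 12×12, cost 12·73·12 = 10512; cumulative 116304. Total 116304.
Order B = (M₁·(M₂·(M₃·M₄))): (M₃·M₄): 116×73 by 73×12 → 116×12, cost 116·73·12 = 101616; (M₂·(M₃·M₄)): 3×116 by 116×12 → 3×12, cost 3·116·12 = 4176; cumulative 105792; (M₁·(M₂·(M₃·M₄))): 12×3 by 3×12 → 12×12, cost 12·3·12 = 432; cumulative 106224. Total 106224.
Difference: |116304 − 106224| = 10080.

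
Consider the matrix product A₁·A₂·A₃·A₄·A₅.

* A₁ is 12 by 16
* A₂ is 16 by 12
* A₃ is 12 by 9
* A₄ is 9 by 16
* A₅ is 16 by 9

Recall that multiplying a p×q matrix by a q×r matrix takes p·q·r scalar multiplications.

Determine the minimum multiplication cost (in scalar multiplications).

Adjacent pairs: A₁A₂ = 12·16·12 = 2304; A₂A₃ = 16·12·9 = 1728; A₃A₄ = 12·9·16 = 1728; A₄A₅ = 9·16·9 = 1296.
Length 3: A₁..A₃: k=1: 0+1728+12·16·9=3456; k=2: 2304+0+12·12·9=3600 → min 3456 | A₂..A₄: k=2: 0+1728+16·12·16=4800; k=3: 1728+0+16·9·16=4032 → min 4032 | A₃..A₅: k=3: 0+1296+12·9·9=2268; k=4: 1728+0+12·16·9=3456 → min 2268.
Length 4: A₁..A₄: k=1: 0+4032+12·16·16=7104; k=2: 2304+1728+12·12·16=6336; k=3: 3456+0+12·9·16=5184 → min 5184 | A₂..A₅: k=2: 0+2268+16·12·9=3996; k=3: 1728+1296+16·9·9=4320; k=4: 4032+0+16·16·9=6336 → min 3996.
Length 5: A₁..A₅: k=1: 0+3996+12·16·9=5724; k=2: 2304+2268+12·12·9=5868; k=3: 3456+1296+12·9·9=5724; k=4: 5184+0+12·16·9=6912 → min 5724.
Optimal order: (A₁·(A₂·(A₃·(A₄·A₅)))) with cost 5724.

5724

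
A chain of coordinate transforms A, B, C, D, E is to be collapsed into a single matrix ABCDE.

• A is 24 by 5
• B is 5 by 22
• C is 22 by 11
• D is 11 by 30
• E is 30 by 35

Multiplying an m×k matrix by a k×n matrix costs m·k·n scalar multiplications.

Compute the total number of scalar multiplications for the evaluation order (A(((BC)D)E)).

(BC): 5×22 by 22×11 → 5×11, cost 5·22·11 = 1210
((BC)D): 5×11 by 11×30 → 5×30, cost 5·11·30 = 1650; cumulative 2860
(((BC)D)E): 5×30 by 30×35 → 5×35, cost 5·30·35 = 5250; cumulative 8110
(A(((BC)D)E)): 24×5 by 5×35 → 24×35, cost 24·5·35 = 4200; cumulative 12310
Total: 12310 scalar multiplications.

12310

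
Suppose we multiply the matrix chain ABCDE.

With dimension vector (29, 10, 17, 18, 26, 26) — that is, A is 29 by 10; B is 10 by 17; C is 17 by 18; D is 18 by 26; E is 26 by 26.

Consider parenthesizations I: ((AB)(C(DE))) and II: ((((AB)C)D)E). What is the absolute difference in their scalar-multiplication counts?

9108

Order I = ((AB)(C(DE))): (AB): 29×10 by 10×17 → 29×17, cost 29·10·17 = 4930; (DE): 18×26 by 26×26 → 18×26, cost 18·26·26 = 12168; (C(DE)): 17×18 by 18×26 → 17×26, cost 17·18·26 = 7956; cumulative 20124; ((AB)(C(DE))): 29×17 by 17×26 → 29×26, cost 29·17·26 = 12818; cumulative 37872. Total 37872.
Order II = ((((AB)C)D)E): (AB): 29×10 by 10×17 → 29×17, cost 29·10·17 = 4930; ((AB)C): 29×17 by 17×18 → 29×18, cost 29·17·18 = 8874; cumulative 13804; (((AB)C)D): 29×18 by 18×26 → 29×26, cost 29·18·26 = 13572; cumulative 27376; ((((AB)C)D)E): 29×26 by 26×26 → 29×26, cost 29·26·26 = 19604; cumulative 46980. Total 46980.
Difference: |37872 − 46980| = 9108.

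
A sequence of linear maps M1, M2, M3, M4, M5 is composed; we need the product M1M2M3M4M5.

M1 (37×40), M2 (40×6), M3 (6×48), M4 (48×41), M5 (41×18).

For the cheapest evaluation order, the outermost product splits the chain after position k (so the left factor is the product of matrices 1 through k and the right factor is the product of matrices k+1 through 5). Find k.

Adjacent pairs: M1M2 = 37·40·6 = 8880; M2M3 = 40·6·48 = 11520; M3M4 = 6·48·41 = 11808; M4M5 = 48·41·18 = 35424.
Length 3: M1..M3: k=1: 0+11520+37·40·48=82560; k=2: 8880+0+37·6·48=19536 → min 19536 | M2..M4: k=2: 0+11808+40·6·41=21648; k=3: 11520+0+40·48·41=90240 → min 21648 | M3..M5: k=3: 0+35424+6·48·18=40608; k=4: 11808+0+6·41·18=16236 → min 16236.
Length 4: M1..M4: k=1: 0+21648+37·40·41=82328; k=2: 8880+11808+37·6·41=29790; k=3: 19536+0+37·48·41=92352 → min 29790 | M2..M5: k=2: 0+16236+40·6·18=20556; k=3: 11520+35424+40·48·18=81504; k=4: 21648+0+40·41·18=51168 → min 20556.
Top-level splits: k=1: (M1..M1)·(M2..M5) → 0+20556+37·40·18 = 47196; k=2: (M1..M2)·(M3..M5) → 8880+16236+37·6·18 = 29112; k=3: (M1..M3)·(M4..M5) → 19536+35424+37·48·18 = 86928; k=4: (M1..M4)·(M5..M5) → 29790+0+37·41·18 = 57096.
Best split is after M2, i.e. k = 2.

2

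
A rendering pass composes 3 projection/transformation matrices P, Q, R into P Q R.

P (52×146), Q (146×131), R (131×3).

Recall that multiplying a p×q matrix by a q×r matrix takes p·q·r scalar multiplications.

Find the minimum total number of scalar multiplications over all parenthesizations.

80154

Order (P (Q R)): (Q R): 146×131 by 131×3 → 146×3, cost 146·131·3 = 57378; (P (Q R)): 52×146 by 146×3 → 52×3, cost 52·146·3 = 22776; cumulative 80154. Total 80154.
Order ((P Q) R): (P Q): 52×146 by 146×131 → 52×131, cost 52·146·131 = 994552; ((P Q) R): 52×131 by 131×3 → 52×3, cost 52·131·3 = 20436; cumulative 1014988. Total 1014988.
Minimum: 80154.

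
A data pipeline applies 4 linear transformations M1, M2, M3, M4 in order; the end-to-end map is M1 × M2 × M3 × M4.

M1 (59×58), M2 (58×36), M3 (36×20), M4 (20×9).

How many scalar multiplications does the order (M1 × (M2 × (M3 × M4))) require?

56070

(M3 × M4): 36×20 by 20×9 → 36×9, cost 36·20·9 = 6480
(M2 × (M3 × M4)): 58×36 by 36×9 → 58×9, cost 58·36·9 = 18792; cumulative 25272
(M1 × (M2 × (M3 × M4))): 59×58 by 58×9 → 59×9, cost 59·58·9 = 30798; cumulative 56070
Total: 56070 scalar multiplications.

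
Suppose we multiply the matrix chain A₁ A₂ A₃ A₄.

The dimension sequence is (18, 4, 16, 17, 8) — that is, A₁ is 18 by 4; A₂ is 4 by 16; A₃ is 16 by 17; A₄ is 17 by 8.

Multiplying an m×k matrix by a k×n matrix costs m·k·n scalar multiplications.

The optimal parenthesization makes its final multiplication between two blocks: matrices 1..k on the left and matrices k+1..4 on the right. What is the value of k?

Adjacent pairs: A₁A₂ = 18·4·16 = 1152; A₂A₃ = 4·16·17 = 1088; A₃A₄ = 16·17·8 = 2176.
Length 3: A₁..A₃: k=1: 0+1088+18·4·17=2312; k=2: 1152+0+18·16·17=6048 → min 2312 | A₂..A₄: k=2: 0+2176+4·16·8=2688; k=3: 1088+0+4·17·8=1632 → min 1632.
Top-level splits: k=1: (A₁..A₁)·(A₂..A₄) → 0+1632+18·4·8 = 2208; k=2: (A₁..A₂)·(A₃..A₄) → 1152+2176+18·16·8 = 5632; k=3: (A₁..A₃)·(A₄..A₄) → 2312+0+18·17·8 = 4760.
Best split is after A₁, i.e. k = 1.

1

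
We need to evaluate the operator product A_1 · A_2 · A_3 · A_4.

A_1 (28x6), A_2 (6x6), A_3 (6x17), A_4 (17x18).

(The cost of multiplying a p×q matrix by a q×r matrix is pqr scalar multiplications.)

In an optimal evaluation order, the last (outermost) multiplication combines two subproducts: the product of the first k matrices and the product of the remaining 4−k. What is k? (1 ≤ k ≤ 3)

1

Adjacent pairs: A_1A_2 = 28·6·6 = 1008; A_2A_3 = 6·6·17 = 612; A_3A_4 = 6·17·18 = 1836.
Length 3: A_1..A_3: k=1: 0+612+28·6·17=3468; k=2: 1008+0+28·6·17=3864 → min 3468 | A_2..A_4: k=2: 0+1836+6·6·18=2484; k=3: 612+0+6·17·18=2448 → min 2448.
Top-level splits: k=1: (A_1..A_1)·(A_2..A_4) → 0+2448+28·6·18 = 5472; k=2: (A_1..A_2)·(A_3..A_4) → 1008+1836+28·6·18 = 5868; k=3: (A_1..A_3)·(A_4..A_4) → 3468+0+28·17·18 = 12036.
Best split is after A_1, i.e. k = 1.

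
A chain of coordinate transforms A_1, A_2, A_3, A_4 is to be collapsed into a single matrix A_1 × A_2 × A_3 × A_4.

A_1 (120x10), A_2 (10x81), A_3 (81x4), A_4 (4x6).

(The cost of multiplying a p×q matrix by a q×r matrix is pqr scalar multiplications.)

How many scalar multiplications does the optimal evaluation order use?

10680

Adjacent pairs: A_1A_2 = 120·10·81 = 97200; A_2A_3 = 10·81·4 = 3240; A_3A_4 = 81·4·6 = 1944.
Length 3: A_1..A_3: k=1: 0+3240+120·10·4=8040; k=2: 97200+0+120·81·4=136080 → min 8040 | A_2..A_4: k=2: 0+1944+10·81·6=6804; k=3: 3240+0+10·4·6=3480 → min 3480.
Length 4: A_1..A_4: k=1: 0+3480+120·10·6=10680; k=2: 97200+1944+120·81·6=157464; k=3: 8040+0+120·4·6=10920 → min 10680.
Optimal order: (A_1 × ((A_2 × A_3) × A_4)) with cost 10680.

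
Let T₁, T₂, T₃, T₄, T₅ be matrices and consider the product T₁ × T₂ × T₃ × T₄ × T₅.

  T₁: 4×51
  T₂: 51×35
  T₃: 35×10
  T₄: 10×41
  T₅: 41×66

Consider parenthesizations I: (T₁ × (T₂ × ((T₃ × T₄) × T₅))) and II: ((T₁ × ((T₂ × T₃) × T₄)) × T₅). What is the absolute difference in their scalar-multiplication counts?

Order I = (T₁ × (T₂ × ((T₃ × T₄) × T₅))): (T₃ × T₄): 35×10 by 10×41 → 35×41, cost 35·10·41 = 14350; ((T₃ × T₄) × T₅): 35×41 by 41×66 → 35×66, cost 35·41·66 = 94710; cumulative 109060; (T₂ × ((T₃ × T₄) × T₅)): 51×35 by 35×66 → 51×66, cost 51·35·66 = 117810; cumulative 226870; (T₁ × (T₂ × ((T₃ × T₄) × T₅))): 4×51 by 51×66 → 4×66, cost 4·51·66 = 13464; cumulative 240334. Total 240334.
Order II = ((T₁ × ((T₂ × T₃) × T₄)) × T₅): (T₂ × T₃): 51×35 by 35×10 → 51×10, cost 51·35·10 = 17850; ((T₂ × T₃) × T₄): 51×10 by 10×41 → 51×41, cost 51·10·41 = 20910; cumulative 38760; (T₁ × ((T₂ × T₃) × T₄)): 4×51 by 51×41 → 4×41, cost 4·51·41 = 8364; cumulative 47124; ((T₁ × ((T₂ × T₃) × T₄)) × T₅): 4×41 by 41×66 → 4×66, cost 4·41·66 = 10824; cumulative 57948. Total 57948.
Difference: |240334 − 57948| = 182386.

182386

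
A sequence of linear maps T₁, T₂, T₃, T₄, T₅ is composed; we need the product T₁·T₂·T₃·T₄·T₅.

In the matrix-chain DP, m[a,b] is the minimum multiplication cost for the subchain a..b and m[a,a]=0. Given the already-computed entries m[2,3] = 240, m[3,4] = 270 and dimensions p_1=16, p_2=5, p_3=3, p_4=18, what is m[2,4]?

m[2,4] = min over k∈[2,3] of m[2,k]+m[k+1,4]+p_{1}·p_k·p_{4}.
k=2: 0 + 270 + 16·5·18 = 1710; k=3: 240 + 0 + 16·3·18 = 1104.
Minimum: 1104 at k=3.

1104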